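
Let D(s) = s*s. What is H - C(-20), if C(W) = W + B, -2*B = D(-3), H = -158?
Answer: -267/2 ≈ -133.50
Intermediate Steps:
D(s) = s²
B = -9/2 (B = -½*(-3)² = -½*9 = -9/2 ≈ -4.5000)
C(W) = -9/2 + W (C(W) = W - 9/2 = -9/2 + W)
H - C(-20) = -158 - (-9/2 - 20) = -158 - 1*(-49/2) = -158 + 49/2 = -267/2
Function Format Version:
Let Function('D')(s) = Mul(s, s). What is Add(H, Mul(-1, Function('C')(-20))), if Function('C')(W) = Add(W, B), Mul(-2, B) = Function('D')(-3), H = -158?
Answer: Rational(-267, 2) ≈ -133.50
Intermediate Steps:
Function('D')(s) = Pow(s, 2)
B = Rational(-9, 2) (B = Mul(Rational(-1, 2), Pow(-3, 2)) = Mul(Rational(-1, 2), 9) = Rational(-9, 2) ≈ -4.5000)
Function('C')(W) = Add(Rational(-9, 2), W) (Function('C')(W) = Add(W, Rational(-9, 2)) = Add(Rational(-9, 2), W))
Add(H, Mul(-1, Function('C')(-20))) = Add(-158, Mul(-1, Add(Rational(-9, 2), -20))) = Add(-158, Mul(-1, Rational(-49, 2))) = Add(-158, Rational(49, 2)) = Rational(-267, 2)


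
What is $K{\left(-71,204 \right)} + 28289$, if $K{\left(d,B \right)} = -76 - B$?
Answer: $28009$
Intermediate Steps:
$K{\left(-71,204 \right)} + 28289 = \left(-76 - 204\right) + 28289 = -280 + 28289 = 28009$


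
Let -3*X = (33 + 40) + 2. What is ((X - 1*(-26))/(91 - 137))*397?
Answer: -397/46 ≈ -8.6304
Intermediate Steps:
X = -25 (X = -((33 + 40) + 2)/3 = -(73 + 2)/3 = -⅓*75 = -25)
((X - 1*(-26))/(91 - 137))*397 = ((-25 - 1*(-26))/(91 - 137))*397 = ((-25 + 26)/(-46))*397 = (1*(-1/46))*397 = -1/46*397 = -397/46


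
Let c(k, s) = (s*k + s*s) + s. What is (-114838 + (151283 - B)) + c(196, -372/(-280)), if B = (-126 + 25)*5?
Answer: 182346119/4900 ≈ 37214.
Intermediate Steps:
c(k, s) = s + s**2 + k*s (c(k, s) = (k*s + s**2) + s = (s**2 + k*s) + s = s + s**2 + k*s)
B = -505 (B = -101*5 = -505)
(-114838 + (151283 - B)) + c(196, -372/(-280)) = (-114838 + (151283 - 1*(-505))) + (-372/(-280))*(1 + 196 - 372/(-280)) = (-114838 + (151283 + 505)) + (-372*(-1/280))*(1 + 196 - 372*(-1/280)) = (-114838 + 151788) + 93*(1 + 196 + 93/70)/70 = 36950 + (93/70)*(13883/70) = 36950 + 1291119/4900 = 182346119/4900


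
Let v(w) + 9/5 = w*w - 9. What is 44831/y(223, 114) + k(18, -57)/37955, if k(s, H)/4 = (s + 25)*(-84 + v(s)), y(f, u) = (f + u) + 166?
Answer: 8606950361/95456825 ≈ 90.166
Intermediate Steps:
y(f, u) = 166 + f + u
v(w) = -54/5 + w² (v(w) = -9/5 + (w*w - 9) = -9/5 + (w² - 9) = -9/5 + (-9 + w²) = -54/5 + w²)
k(s, H) = 4*(25 + s)*(-474/5 + s²) (k(s, H) = 4*((s + 25)*(-84 + (-54/5 + s²))) = 4*((25 + s)*(-474/5 + s²)) = 4*(25 + s)*(-474/5 + s²))
44831/y(223, 114) + k(18, -57)/37955 = 44831/(166 + 223 + 114) + (-9480 + 4*18³ + 100*18² - 1896/5*18)/37955 = 44831/503 + (-9480 + 4*5832 + 100*324 - 34128/5)*(1/37955) = 44831*(1/503) + (-9480 + 23328 + 32400 - 34128/5)*(1/37955) = 44831/503 + (197112/5)*(1/37955) = 44831/503 + 197112/189775 = 8606950361/95456825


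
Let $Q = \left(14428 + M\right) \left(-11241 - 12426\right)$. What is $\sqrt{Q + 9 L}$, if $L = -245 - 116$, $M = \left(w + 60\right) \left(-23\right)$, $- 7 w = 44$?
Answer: $i \sqrt{312231837} \approx 17670.0 i$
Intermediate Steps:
$w = - \frac{44}{7}$ ($w = \left(- \frac{1}{7}\right) 44 = - \frac{44}{7} \approx -6.2857$)
$M = - \frac{8648}{7}$ ($M = \left(- \frac{44}{7} + 60\right) \left(-23\right) = \frac{376}{7} \left(-23\right) = - \frac{8648}{7} \approx -1235.4$)
$L = -361$
$Q = -312228588$ ($Q = \left(14428 - \frac{8648}{7}\right) \left(-11241 - 12426\right) = \frac{92348}{7} \left(-23667\right) = -312228588$)
$\sqrt{Q + 9 L} = \sqrt{-312228588 + 9 \left(-361\right)} = \sqrt{-312228588 - 3249} = \sqrt{-312231837} = i \sqrt{312231837}$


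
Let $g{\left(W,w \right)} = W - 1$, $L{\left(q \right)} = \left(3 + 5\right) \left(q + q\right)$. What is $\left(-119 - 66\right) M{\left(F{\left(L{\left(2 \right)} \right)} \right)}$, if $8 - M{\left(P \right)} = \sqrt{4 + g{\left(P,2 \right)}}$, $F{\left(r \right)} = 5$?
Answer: $-1480 + 370 \sqrt{2} \approx -956.74$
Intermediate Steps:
$L{\left(q \right)} = 16 q$ ($L{\left(q \right)} = 8 \cdot 2 q = 16 q$)
$g{\left(W,w \right)} = -1 + W$
$M{\left(P \right)} = 8 - \sqrt{3 + P}$ ($M{\left(P \right)} = 8 - \sqrt{4 + \left(-1 + P\right)} = 8 - \sqrt{3 + P}$)
$\left(-119 - 66\right) M{\left(F{\left(L{\left(2 \right)} \right)} \right)} = \left(-119 - 66\right) \left(8 - \sqrt{3 + 5}\right) = - 185 \left(8 - \sqrt{8}\right) = - 185 \left(8 - 2 \sqrt{2}\right) = -1480 + 370 \sqrt{2}$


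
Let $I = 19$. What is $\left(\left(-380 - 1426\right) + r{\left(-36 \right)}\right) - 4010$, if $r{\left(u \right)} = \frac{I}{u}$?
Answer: $- \frac{209395}{36} \approx -5816.5$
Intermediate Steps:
$r{\left(u \right)} = \frac{19}{u}$
$\left(\left(-380 - 1426\right) + r{\left(-36 \right)}\right) - 4010 = \left(\left(-380 - 1426\right) + \frac{19}{-36}\right) - 4010 = \left(-1806 + 19 \left(- \frac{1}{36}\right)\right) - 4010 = \left(-1806 - \frac{19}{36}\right) - 4010 = - \frac{65035}{36} - 4010 = - \frac{209395}{36}$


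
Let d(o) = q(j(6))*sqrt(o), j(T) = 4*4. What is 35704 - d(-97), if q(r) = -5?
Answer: 35704 + 5*I*sqrt(97) ≈ 35704.0 + 49.244*I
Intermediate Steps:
j(T) = 16
d(o) = -5*sqrt(o)
35704 - d(-97) = 35704 - (-5)*sqrt(-97) = 35704 - (-5)*I*sqrt(97) = 35704 + 5*I*sqrt(97)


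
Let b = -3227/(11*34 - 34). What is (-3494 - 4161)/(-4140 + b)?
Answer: 2602700/1410827 ≈ 1.8448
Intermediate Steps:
b = -3227/340 (b = -3227/(374 - 34) = -3227/340 ≈ -9.4912)
(-3494 - 4161)/(-4140 + b) = (-3494 - 4161)/(-4140 - 3227/340) = -7655/(-1410827/340) = -7655*(-340/1410827) = 2602700/1410827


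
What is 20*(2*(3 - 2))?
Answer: 40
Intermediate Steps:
20*(2*(3 - 2)) = 20*(2*1) = 20*2 = 40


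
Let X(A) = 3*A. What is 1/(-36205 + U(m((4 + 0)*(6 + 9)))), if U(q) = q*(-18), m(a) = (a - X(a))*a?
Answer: 1/93395 ≈ 1.0707e-5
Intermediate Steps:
m(a) = -2*a² (m(a) = (a - 3*a)*a = (-2*a)*a = -2*a²)
U(q) = -18*q
1/(-36205 + U(m((4 + 0)*(6 + 9)))) = 1/(-36205 - (-36)*((4 + 0)*(6 + 9))²) = 1/(-36205 - (-36)*(4*15)²) = 1/(-36205 - (-36)*60²) = 1/(-36205 - (-36)*3600) = 1/(-36205 - 18*(-7200)) = 1/(-36205 + 129600) = 1/93395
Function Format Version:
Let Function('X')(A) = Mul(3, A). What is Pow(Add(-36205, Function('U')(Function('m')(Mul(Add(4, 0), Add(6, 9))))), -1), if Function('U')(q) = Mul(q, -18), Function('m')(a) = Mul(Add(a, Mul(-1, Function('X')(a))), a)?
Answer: Rational(1, 93395) ≈ 1.0707e-5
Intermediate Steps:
Function('m')(a) = Mul(-2, Pow(a, 2)) (Function('m')(a) = Mul(Add(a, Mul(-1, Mul(3, a))), a) = Mul(Add(a, Mul(-3, a)), a) = Mul(Mul(-2, a), a) = Mul(-2, Pow(a, 2)))
Function('U')(q) = Mul(-18, q)
Pow(Add(-36205, Function('U')(Function('m')(Mul(Add(4, 0), Add(6, 9))))), -1) = Pow(Add(-36205, Mul(-18, Mul(-2, Pow(Mul(Add(4, 0), Add(6, 9)), 2)))), -1) = Pow(Add(-36205, Mul(-18, Mul(-2, Pow(Mul(4, 15), 2)))), -1) = Pow(Add(-36205, Mul(-18, Mul(-2, Pow(60, 2)))), -1) = Pow(Add(-36205, Mul(-18, Mul(-2, 3600))), -1) = Pow(Add(-36205, Mul(-18, -7200)), -1) = Pow(Add(-36205, 129600), -1) = Pow(93395, -1) = Rational(1, 93395)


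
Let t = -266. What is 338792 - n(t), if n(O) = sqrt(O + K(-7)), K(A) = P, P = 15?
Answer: 338792 - I*sqrt(251) ≈ 3.3879e+5 - 15.843*I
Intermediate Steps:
K(A) = 15
n(O) = sqrt(15 + O) (n(O) = sqrt(O + 15) = sqrt(15 + O))
338792 - n(t) = 338792 - sqrt(15 - 266) = 338792 - sqrt(-251) = 338792 - I*sqrt(251)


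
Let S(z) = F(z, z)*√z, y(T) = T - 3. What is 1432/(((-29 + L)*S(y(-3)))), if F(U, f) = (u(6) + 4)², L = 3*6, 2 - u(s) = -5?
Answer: 716*I*√6/3993 ≈ 0.43923*I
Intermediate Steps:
u(s) = 7 (u(s) = 2 - 1*(-5) = 2 + 5 = 7)
y(T) = -3 + T
L = 18
F(U, f) = 121 (F(U, f) = (7 + 4)² = 11² = 121)
S(z) = 121*√z
1432/(((-29 + L)*S(y(-3)))) = 1432/(((-29 + 18)*(121*√(-3 - 3)))) = 1432/((-1331*√(-6))) = 1432/((-1331*I*√6)) = 1432*(I*√6/7986) = 716*I*√6/3993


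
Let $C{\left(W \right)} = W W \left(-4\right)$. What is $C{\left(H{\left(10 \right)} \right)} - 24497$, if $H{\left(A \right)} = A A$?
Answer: $-64497$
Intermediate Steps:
$H{\left(A \right)} = A^{2}$
$C{\left(W \right)} = - 4 W^{2}$ ($C{\left(W \right)} = W^{2} \left(-4\right) = - 4 W^{2}$)
$C{\left(H{\left(10 \right)} \right)} - 24497 = - 4 \left(10^{2}\right)^{2} - 24497 = - 4 \cdot 100^{2} - 24497 = \left(-4\right) 10000 - 24497 = -40000 - 24497 = -64497$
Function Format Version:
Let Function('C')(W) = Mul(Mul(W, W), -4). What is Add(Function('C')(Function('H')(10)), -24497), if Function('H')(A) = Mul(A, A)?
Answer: -64497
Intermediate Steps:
Function('H')(A) = Pow(A, 2)
Function('C')(W) = Mul(-4, Pow(W, 2)) (Function('C')(W) = Mul(Pow(W, 2), -4) = Mul(-4, Pow(W, 2)))
Add(Function('C')(Function('H')(10)), -24497) = Add(Mul(-4, Pow(Pow(10, 2), 2)), -24497) = Add(Mul(-4, Pow(100, 2)), -24497) = Add(Mul(-4, 10000), -24497) = Add(-40000, -24497) = -64497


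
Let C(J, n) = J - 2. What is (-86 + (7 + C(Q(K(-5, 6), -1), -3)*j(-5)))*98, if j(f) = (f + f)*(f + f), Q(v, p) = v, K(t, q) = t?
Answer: -76342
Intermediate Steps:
j(f) = 4*f**2 (j(f) = (2*f)*(2*f) = 4*f**2)
C(J, n) = -2 + J
(-86 + (7 + C(Q(K(-5, 6), -1), -3)*j(-5)))*98 = (-86 + (7 + (-2 - 5)*(4*(-5)**2)))*98 = (-86 + (7 - 28*25))*98 = (-86 + (7 - 7*100))*98 = (-86 + (7 - 700))*98 = (-86 - 693)*98 = -779*98 = -76342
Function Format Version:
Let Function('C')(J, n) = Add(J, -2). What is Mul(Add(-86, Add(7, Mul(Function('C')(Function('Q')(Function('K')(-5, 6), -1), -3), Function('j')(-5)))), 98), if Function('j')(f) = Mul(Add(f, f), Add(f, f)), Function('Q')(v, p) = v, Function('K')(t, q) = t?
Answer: -76342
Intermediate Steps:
Function('j')(f) = Mul(4, Pow(f, 2)) (Function('j')(f) = Mul(Mul(2, f), Mul(2, f)) = Mul(4, Pow(f, 2)))
Function('C')(J, n) = Add(-2, J)
Mul(Add(-86, Add(7, Mul(Function('C')(Function('Q')(Function('K')(-5, 6), -1), -3), Function('j')(-5)))), 98) = Mul(Add(-86, Add(7, Mul(Add(-2, -5), Mul(4, Pow(-5, 2))))), 98) = Mul(Add(-86, Add(7, Mul(-7, Mul(4, 25)))), 98) = Mul(Add(-86, Add(7, Mul(-7, 100))), 98) = Mul(Add(-86, Add(7, -700)), 98) = Mul(Add(-86, -693), 98) = Mul(-779, 98) = -76342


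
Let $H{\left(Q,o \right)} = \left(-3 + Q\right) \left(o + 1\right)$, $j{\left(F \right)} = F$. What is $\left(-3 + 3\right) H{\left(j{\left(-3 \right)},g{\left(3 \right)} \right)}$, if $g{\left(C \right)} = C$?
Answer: $0$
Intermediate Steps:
$H{\left(Q,o \right)} = \left(1 + o\right) \left(-3 + Q\right)$ ($H{\left(Q,o \right)} = \left(-3 + Q\right) \left(1 + o\right) = \left(1 + o\right) \left(-3 + Q\right)$)
$\left(-3 + 3\right) H{\left(j{\left(-3 \right)},g{\left(3 \right)} \right)} = \left(-3 + 3\right) \left(-3 - 3 - 9 - 9\right) = 0 \left(-3 - 3 - 9 - 9\right) = 0 \left(-24\right) = 0$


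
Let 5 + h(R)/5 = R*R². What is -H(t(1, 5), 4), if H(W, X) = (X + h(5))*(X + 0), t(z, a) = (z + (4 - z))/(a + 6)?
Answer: -2416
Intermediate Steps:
h(R) = -25 + 5*R³ (h(R) = -25 + 5*(R*R²) = -25 + 5*R³)
t(z, a) = 4/(6 + a)
H(W, X) = X*(600 + X) (H(W, X) = (X + (-25 + 5*5³))*(X + 0) = (X + (-25 + 5*125))*X = (X + (-25 + 625))*X = (X + 600)*X = (600 + X)*X = X*(600 + X))
-H(t(1, 5), 4) = -4*(600 + 4) = -4*604 = -1*2416 = -2416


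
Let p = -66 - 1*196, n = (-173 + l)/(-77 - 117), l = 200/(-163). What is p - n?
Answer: -8313363/31622 ≈ -262.90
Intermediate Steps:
l = -200/163 (l = 200*(-1/163) = -200/163 ≈ -1.2270)
n = 28399/31622 (n = (-173 - 200/163)/(-77 - 117) = -28399/163/(-194) = -28399/163*(-1/194) = 28399/31622 ≈ 0.89808)
p = -262 (p = -66 - 196 = -262)
p - n = -262 - 1*28399/31622 = -262 - 28399/31622 = -8313363/31622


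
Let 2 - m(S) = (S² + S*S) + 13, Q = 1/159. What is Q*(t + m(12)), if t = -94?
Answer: -131/53 ≈ -2.4717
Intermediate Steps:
Q = 1/159 ≈ 0.0062893
m(S) = -11 - 2*S² (m(S) = 2 - ((S² + S*S) + 13) = 2 - ((S² + S²) + 13) = 2 - (2*S² + 13) = 2 - (13 + 2*S²) = 2 + (-13 - 2*S²) = -11 - 2*S²)
Q*(t + m(12)) = (-94 + (-11 - 2*12²))/159 = (-94 + (-11 - 2*144))/159 = (-94 + (-11 - 288))/159 = (-94 - 299)/159 = (1/159)*(-393) = -131/53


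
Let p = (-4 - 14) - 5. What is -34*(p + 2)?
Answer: 714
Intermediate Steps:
p = -23 (p = -18 - 5 = -23)
-34*(p + 2) = -34*(-23 + 2) = -34*(-21) = 714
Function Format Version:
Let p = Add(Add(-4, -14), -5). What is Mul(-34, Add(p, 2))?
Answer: 714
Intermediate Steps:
p = -23 (p = Add(-18, -5) = -23)
Mul(-34, Add(p, 2)) = Mul(-34, Add(-23, 2)) = Mul(-34, -21) = 714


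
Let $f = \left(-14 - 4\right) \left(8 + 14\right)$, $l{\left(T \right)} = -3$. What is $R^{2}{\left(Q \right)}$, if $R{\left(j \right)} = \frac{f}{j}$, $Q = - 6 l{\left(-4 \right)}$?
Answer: $484$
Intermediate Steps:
$Q = 18$ ($Q = \left(-6\right) \left(-3\right) = 18$)
$f = -396$ ($f = \left(-18\right) 22 = -396$)
$R{\left(j \right)} = - \frac{396}{j}$
$R^{2}{\left(Q \right)} = \left(- \frac{396}{18}\right)^{2} = \left(\left(-396\right) \frac{1}{18}\right)^{2} = \left(-22\right)^{2} = 484$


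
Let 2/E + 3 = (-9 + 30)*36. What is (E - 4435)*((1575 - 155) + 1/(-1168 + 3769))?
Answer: -12334375180813/1958553 ≈ -6.2977e+6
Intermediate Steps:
E = 2/753 (E = 2/(-3 + (-9 + 30)*36) = 2/(-3 + 21*36) = 2/(-3 + 756) = 2/753 ≈ 0.0026560)
(E - 4435)*((1575 - 155) + 1/(-1168 + 3769)) = (2/753 - 4435)*((1575 - 155) + 1/(-1168 + 3769)) = -3339553*(1420 + 1/2601)/753 = -3339553/753*3693421/2601 = -12334375180813/1958553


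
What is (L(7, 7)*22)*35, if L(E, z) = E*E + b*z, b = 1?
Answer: 43120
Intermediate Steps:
L(E, z) = z + E**2 (L(E, z) = E*E + 1*z = E**2 + z = z + E**2)
(L(7, 7)*22)*35 = ((7 + 7**2)*22)*35 = ((7 + 49)*22)*35 = (56*22)*35 = 1232*35 = 43120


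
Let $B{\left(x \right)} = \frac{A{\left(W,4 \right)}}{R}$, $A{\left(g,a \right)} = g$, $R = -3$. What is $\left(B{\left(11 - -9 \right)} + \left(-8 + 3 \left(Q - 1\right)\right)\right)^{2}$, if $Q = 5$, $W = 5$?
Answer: $\frac{49}{9} \approx 5.4444$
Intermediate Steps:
$B{\left(x \right)} = - \frac{5}{3}$ ($B{\left(x \right)} = \frac{5}{-3} = 5 \left(- \frac{1}{3}\right) = - \frac{5}{3}$)
$\left(B{\left(11 - -9 \right)} + \left(-8 + 3 \left(Q - 1\right)\right)\right)^{2} = \left(- \frac{5}{3} - \left(8 - 3 \left(5 - 1\right)\right)\right)^{2} = \left(- \frac{5}{3} + \left(-8 + 3 \cdot 4\right)\right)^{2} = \left(- \frac{5}{3} + \left(-8 + 12\right)\right)^{2} = \left(- \frac{5}{3} + 4\right)^{2} = \left(\frac{7}{3}\right)^{2} = \frac{49}{9}$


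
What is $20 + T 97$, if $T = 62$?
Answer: $6034$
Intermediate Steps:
$20 + T 97 = 20 + 62 \cdot 97 = 20 + 6014 = 6034$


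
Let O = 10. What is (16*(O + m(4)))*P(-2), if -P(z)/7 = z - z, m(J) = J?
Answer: 0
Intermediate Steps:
P(z) = 0 (P(z) = -7*(z - z) = -7*0 = 0)
(16*(O + m(4)))*P(-2) = (16*(10 + 4))*0 = (16*14)*0 = 224*0 = 0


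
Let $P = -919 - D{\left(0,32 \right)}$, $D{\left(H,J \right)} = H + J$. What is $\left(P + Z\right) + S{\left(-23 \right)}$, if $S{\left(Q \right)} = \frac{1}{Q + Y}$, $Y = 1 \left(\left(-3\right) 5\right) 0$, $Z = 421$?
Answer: $- \frac{12191}{23} \approx -530.04$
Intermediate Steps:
$P = -951$ ($P = -919 - \left(0 + 32\right) = -919 - 32 = -951$)
$Y = 0$ ($Y = 1 \left(-15\right) 0 = \left(-15\right) 0 = 0$)
$S{\left(Q \right)} = \frac{1}{Q}$ ($S{\left(Q \right)} = \frac{1}{Q + 0} = \frac{1}{Q}$)
$\left(P + Z\right) + S{\left(-23 \right)} = \left(-951 + 421\right) + \frac{1}{-23} = -530 - \frac{1}{23} = - \frac{12191}{23}$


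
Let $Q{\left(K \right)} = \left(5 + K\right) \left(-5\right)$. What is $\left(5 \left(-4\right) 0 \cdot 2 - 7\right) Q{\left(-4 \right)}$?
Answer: $35$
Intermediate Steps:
$Q{\left(K \right)} = -25 - 5 K$
$\left(5 \left(-4\right) 0 \cdot 2 - 7\right) Q{\left(-4 \right)} = \left(5 \left(-4\right) 0 \cdot 2 - 7\right) \left(-25 - -20\right) = \left(5 \cdot 0 \cdot 2 - 7\right) \left(-25 + 20\right) = \left(5 \cdot 0 - 7\right) \left(-5\right) = \left(0 - 7\right) \left(-5\right) = \left(-7\right) \left(-5\right) = 35$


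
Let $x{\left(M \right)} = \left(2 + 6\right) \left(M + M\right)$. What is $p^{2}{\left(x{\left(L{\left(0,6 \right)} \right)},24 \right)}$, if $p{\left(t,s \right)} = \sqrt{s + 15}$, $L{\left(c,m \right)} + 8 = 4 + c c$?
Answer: $39$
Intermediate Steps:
$L{\left(c,m \right)} = -4 + c^{2}$ ($L{\left(c,m \right)} = -8 + \left(4 + c c\right) = -8 + \left(4 + c^{2}\right) = -4 + c^{2}$)
$x{\left(M \right)} = 16 M$ ($x{\left(M \right)} = 8 \cdot 2 M = 16 M$)
$p{\left(t,s \right)} = \sqrt{15 + s}$
$p^{2}{\left(x{\left(L{\left(0,6 \right)} \right)},24 \right)} = \left(\sqrt{15 + 24}\right)^{2} = \left(\sqrt{39}\right)^{2} = 39$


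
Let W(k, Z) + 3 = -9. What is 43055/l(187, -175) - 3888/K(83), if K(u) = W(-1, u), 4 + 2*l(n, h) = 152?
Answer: 67031/74 ≈ 905.82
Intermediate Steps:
W(k, Z) = -12 (W(k, Z) = -3 - 9 = -12)
l(n, h) = 74 (l(n, h) = -2 + (1/2)*152 = -2 + 76 = 74)
K(u) = -12
43055/l(187, -175) - 3888/K(83) = 43055/74 - 3888/(-12) = 43055*(1/74) - 3888*(-1/12) = 43055/74 + 324 = 67031/74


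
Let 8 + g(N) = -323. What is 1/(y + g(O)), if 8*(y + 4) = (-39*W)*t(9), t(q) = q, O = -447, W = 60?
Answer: -2/5935 ≈ -0.00033698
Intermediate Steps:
g(N) = -331 (g(N) = -8 - 323 = -331)
y = -5273/2 (y = -4 + (-39*60*9)/8 = -4 + (-2340*9)/8 = -4 + (⅛)*(-21060) = -4 - 5265/2 = -5273/2 ≈ -2636.5)
1/(y + g(O)) = 1/(-5273/2 - 331) = 1/(-5935/2) = -2/5935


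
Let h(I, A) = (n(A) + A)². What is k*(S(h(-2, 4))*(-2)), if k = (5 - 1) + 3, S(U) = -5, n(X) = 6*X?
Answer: 70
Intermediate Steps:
h(I, A) = 49*A² (h(I, A) = (6*A + A)² = (7*A)² = 49*A²)
k = 7 (k = 4 + 3 = 7)
k*(S(h(-2, 4))*(-2)) = 7*(-5*(-2)) = 7*10 = 70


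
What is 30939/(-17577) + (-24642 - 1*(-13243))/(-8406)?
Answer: -2211593/5472306 ≈ -0.40414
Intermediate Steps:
30939/(-17577) + (-24642 - 1*(-13243))/(-8406) = 30939*(-1/17577) + (-24642 + 13243)*(-1/8406) = -10313/5859 - 11399*(-1/8406) = -10313/5859 + 11399/8406 = -2211593/5472306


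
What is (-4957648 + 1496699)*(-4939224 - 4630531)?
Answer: 33120433997495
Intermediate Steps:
(-4957648 + 1496699)*(-4939224 - 4630531) = -3460949*(-9569755) = 33120433997495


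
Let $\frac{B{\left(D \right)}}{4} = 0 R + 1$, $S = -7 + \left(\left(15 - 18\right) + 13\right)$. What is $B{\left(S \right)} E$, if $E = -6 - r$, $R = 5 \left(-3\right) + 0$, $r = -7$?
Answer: $4$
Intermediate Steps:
$R = -15$ ($R = -15 + 0 = -15$)
$S = 3$ ($S = -7 + \left(-3 + 13\right) = -7 + 10 = 3$)
$B{\left(D \right)} = 4$ ($B{\left(D \right)} = 4 \left(0 \left(-15\right) + 1\right) = 4 \left(0 + 1\right) = 4 \cdot 1 = 4$)
$E = 1$ ($E = -6 - -7 = -6 + 7 = 1$)
$B{\left(S \right)} E = 4 \cdot 1 = 4$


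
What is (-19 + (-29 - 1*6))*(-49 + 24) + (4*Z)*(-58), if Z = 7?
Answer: -274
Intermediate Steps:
(-19 + (-29 - 1*6))*(-49 + 24) + (4*Z)*(-58) = (-19 + (-29 - 1*6))*(-49 + 24) + (4*7)*(-58) = (-19 + (-29 - 6))*(-25) + 28*(-58) = (-19 - 35)*(-25) - 1624 = -54*(-25) - 1624 = 1350 - 1624 = -274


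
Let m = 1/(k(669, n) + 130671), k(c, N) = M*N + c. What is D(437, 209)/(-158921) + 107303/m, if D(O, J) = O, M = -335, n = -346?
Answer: 4216280090576313/158921 ≈ 2.6531e+10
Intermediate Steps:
k(c, N) = c - 335*N (k(c, N) = -335*N + c = c - 335*N)
m = 1/247250 (m = 1/((669 - 335*(-346)) + 130671) = 1/((669 + 115910) + 130671) = 1/(116579 + 130671) = 1/247250 ≈ 4.0445e-6)
D(437, 209)/(-158921) + 107303/m = 437/(-158921) + 107303/(1/247250) = 437*(-1/158921) + 107303*247250 = -437/158921 + 26530666750 = 4216280090576313/158921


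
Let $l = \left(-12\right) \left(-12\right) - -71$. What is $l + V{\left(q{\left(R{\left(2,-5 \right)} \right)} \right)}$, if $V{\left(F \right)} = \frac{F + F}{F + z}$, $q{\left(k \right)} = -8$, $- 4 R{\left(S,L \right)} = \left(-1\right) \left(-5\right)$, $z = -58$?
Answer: $\frac{7103}{33} \approx 215.24$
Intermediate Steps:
$R{\left(S,L \right)} = - \frac{5}{4}$ ($R{\left(S,L \right)} = - \frac{\left(-1\right) \left(-5\right)}{4} = \left(- \frac{1}{4}\right) 5 = - \frac{5}{4}$)
$l = 215$ ($l = 144 + 71 = 215$)
$V{\left(F \right)} = \frac{2 F}{-58 + F}$ ($V{\left(F \right)} = \frac{F + F}{F - 58} = \frac{2 F}{-58 + F}$)
$l + V{\left(q{\left(R{\left(2,-5 \right)} \right)} \right)} = 215 + 2 \left(-8\right) \frac{1}{-58 - 8} = 215 + 2 \left(-8\right) \frac{1}{-66} = 215 + 2 \left(-8\right) \left(- \frac{1}{66}\right) = 215 + \frac{8}{33} = \frac{7103}{33}$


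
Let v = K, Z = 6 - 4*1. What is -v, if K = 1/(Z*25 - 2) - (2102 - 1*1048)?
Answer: 50591/48 ≈ 1054.0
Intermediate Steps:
Z = 2 (Z = 6 - 4 = 2)
K = -50591/48 (K = 1/(2*25 - 2) - (2102 - 1*1048) = 1/(50 - 2) - (2102 - 1048) = 1/48 - 1*1054 = 1/48 - 1054 = -50591/48 ≈ -1054.0)
v = -50591/48 ≈ -1054.0
-v = -1*(-50591/48) = 50591/48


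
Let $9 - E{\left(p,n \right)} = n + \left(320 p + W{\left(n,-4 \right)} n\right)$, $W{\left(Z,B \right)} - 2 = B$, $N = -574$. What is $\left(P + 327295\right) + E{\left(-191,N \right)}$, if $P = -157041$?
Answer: $230809$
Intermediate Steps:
$W{\left(Z,B \right)} = 2 + B$
$E{\left(p,n \right)} = 9 + n - 320 p$ ($E{\left(p,n \right)} = 9 - \left(n + \left(320 p + \left(2 - 4\right) n\right)\right) = 9 - \left(n - \left(- 320 p + 2 n\right)\right) = 9 - \left(- n + 320 p\right) = 9 + \left(n - 320 p\right) = 9 + n - 320 p$)
$\left(P + 327295\right) + E{\left(-191,N \right)} = \left(-157041 + 327295\right) - -60555 = 170254 + \left(9 - 574 + 61120\right) = 170254 + 60555 = 230809$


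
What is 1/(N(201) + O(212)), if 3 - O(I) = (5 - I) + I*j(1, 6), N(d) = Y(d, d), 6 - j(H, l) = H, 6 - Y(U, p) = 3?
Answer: -1/847 ≈ -0.0011806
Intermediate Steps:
Y(U, p) = 3 (Y(U, p) = 6 - 1*3 = 6 - 3 = 3)
j(H, l) = 6 - H
N(d) = 3
O(I) = -2 - 4*I (O(I) = 3 - ((5 - I) + I*(6 - 1*1)) = 3 - ((5 - I) + I*(6 - 1)) = 3 - ((5 - I) + I*5) = 3 - ((5 - I) + 5*I) = 3 - (5 + 4*I) = 3 + (-5 - 4*I) = -2 - 4*I)
1/(N(201) + O(212)) = 1/(3 + (-2 - 4*212)) = 1/(3 + (-2 - 848)) = 1/(3 - 850) = 1/(-847) = -1/847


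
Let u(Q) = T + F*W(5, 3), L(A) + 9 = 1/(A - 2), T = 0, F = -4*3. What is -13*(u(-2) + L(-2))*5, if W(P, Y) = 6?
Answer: 21125/4 ≈ 5281.3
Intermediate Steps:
F = -12
L(A) = -9 + 1/(-2 + A) (L(A) = -9 + 1/(A - 2) = -9 + 1/(-2 + A))
u(Q) = -72 (u(Q) = 0 - 12*6 = 0 - 72 = -72)
-13*(u(-2) + L(-2))*5 = -13*(-72 + (19 - 9*(-2))/(-2 - 2))*5 = -13*(-72 + (19 + 18)/(-4))*5 = -13*(-72 - ¼*37)*5 = -13*(-72 - 37/4)*5 = -13*(-325/4)*5 = (4225/4)*5 = 21125/4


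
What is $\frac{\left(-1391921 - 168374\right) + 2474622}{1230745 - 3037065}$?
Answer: $- \frac{914327}{1806320} \approx -0.50618$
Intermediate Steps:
$\frac{\left(-1391921 - 168374\right) + 2474622}{1230745 - 3037065} = \frac{\left(-1391921 - 168374\right) + 2474622}{-1806320} = \left(-1560295 + 2474622\right) \left(- \frac{1}{1806320}\right) = 914327 \left(- \frac{1}{1806320}\right) = - \frac{914327}{1806320}$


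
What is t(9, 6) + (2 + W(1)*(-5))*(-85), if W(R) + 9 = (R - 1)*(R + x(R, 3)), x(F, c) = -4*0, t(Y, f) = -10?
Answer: -4005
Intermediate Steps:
x(F, c) = 0
W(R) = -9 + R*(-1 + R) (W(R) = -9 + (R - 1)*(R + 0) = -9 + (-1 + R)*R = -9 + R*(-1 + R))
t(9, 6) + (2 + W(1)*(-5))*(-85) = -10 + (2 + (-9 + 1² - 1*1)*(-5))*(-85) = -10 + (2 + (-9 + 1 - 1)*(-5))*(-85) = -10 + (2 - 9*(-5))*(-85) = -10 + (2 + 45)*(-85) = -10 + 47*(-85) = -10 - 3995 = -4005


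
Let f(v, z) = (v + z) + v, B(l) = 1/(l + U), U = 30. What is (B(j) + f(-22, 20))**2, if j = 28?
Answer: 1934881/3364 ≈ 575.17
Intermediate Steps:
B(l) = 1/(30 + l) (B(l) = 1/(l + 30) = 1/(30 + l))
f(v, z) = z + 2*v
(B(j) + f(-22, 20))**2 = (1/(30 + 28) + (20 + 2*(-22)))**2 = (1/58 + (20 - 44))**2 = (1/58 - 24)**2 = (-1391/58)**2 = 1934881/3364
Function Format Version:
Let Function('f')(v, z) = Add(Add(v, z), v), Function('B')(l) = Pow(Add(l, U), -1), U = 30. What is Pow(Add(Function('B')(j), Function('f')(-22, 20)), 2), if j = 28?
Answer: Rational(1934881, 3364) ≈ 575.17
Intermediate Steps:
Function('B')(l) = Pow(Add(30, l), -1) (Function('B')(l) = Pow(Add(l, 30), -1) = Pow(Add(30, l), -1))
Function('f')(v, z) = Add(z, Mul(2, v))
Pow(Add(Function('B')(j), Function('f')(-22, 20)), 2) = Pow(Add(Pow(Add(30, 28), -1), Add(20, Mul(2, -22))), 2) = Pow(Add(Pow(58, -1), Add(20, -44)), 2) = Pow(Add(Rational(1, 58), -24), 2) = Pow(Rational(-1391, 58), 2) = Rational(1934881, 3364)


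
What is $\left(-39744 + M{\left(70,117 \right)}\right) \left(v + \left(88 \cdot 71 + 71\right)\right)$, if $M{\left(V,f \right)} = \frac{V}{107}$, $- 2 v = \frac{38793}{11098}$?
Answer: $- \frac{298140614675639}{1187486} \approx -2.5107 \cdot 10^{8}$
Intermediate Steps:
$v = - \frac{38793}{22196}$ ($v = - \frac{38793 \cdot \frac{1}{11098}}{2} = \left(- \frac{1}{2}\right) \frac{38793}{11098} = - \frac{38793}{22196} \approx -1.7477$)
$M{\left(V,f \right)} = \frac{V}{107}$ ($M{\left(V,f \right)} = V \frac{1}{107} = \frac{V}{107}$)
$\left(-39744 + M{\left(70,117 \right)}\right) \left(v + \left(88 \cdot 71 + 71\right)\right) = \left(-39744 + \frac{1}{107} \cdot 70\right) \left(- \frac{38793}{22196} + \left(88 \cdot 71 + 71\right)\right) = \left(-39744 + \frac{70}{107}\right) \left(- \frac{38793}{22196} + \left(6248 + 71\right)\right) = - \frac{4252538 \left(- \frac{38793}{22196} + 6319\right)}{107} = \left(- \frac{4252538}{107}\right) \frac{140217731}{22196} = - \frac{298140614675639}{1187486}$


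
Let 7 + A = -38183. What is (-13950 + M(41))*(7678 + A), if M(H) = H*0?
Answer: 425642400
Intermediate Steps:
A = -38190 (A = -7 - 38183 = -38190)
M(H) = 0
(-13950 + M(41))*(7678 + A) = (-13950 + 0)*(7678 - 38190) = -13950*(-30512) = 425642400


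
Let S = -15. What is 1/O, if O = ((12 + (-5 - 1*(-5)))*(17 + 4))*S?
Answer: -1/3780 ≈ -0.00026455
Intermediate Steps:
O = -3780 (O = ((12 + (-5 - 1*(-5)))*(17 + 4))*(-15) = ((12 + (-5 + 5))*21)*(-15) = ((12 + 0)*21)*(-15) = (12*21)*(-15) = 252*(-15) = -3780)
1/O = 1/(-3780) = -1/3780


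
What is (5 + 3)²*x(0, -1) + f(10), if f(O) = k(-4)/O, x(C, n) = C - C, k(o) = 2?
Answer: ⅕ ≈ 0.20000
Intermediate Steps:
x(C, n) = 0
f(O) = 2/O
(5 + 3)²*x(0, -1) + f(10) = (5 + 3)²*0 + 2/10 = 8²*0 + 2*(⅒) = 64*0 + ⅕ = 0 + ⅕ = ⅕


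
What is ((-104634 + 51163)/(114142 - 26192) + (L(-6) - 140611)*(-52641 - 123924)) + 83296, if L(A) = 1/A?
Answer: 1091771455918802/43975 ≈ 2.4827e+10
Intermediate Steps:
((-104634 + 51163)/(114142 - 26192) + (L(-6) - 140611)*(-52641 - 123924)) + 83296 = ((-104634 + 51163)/(114142 - 26192) + (1/(-6) - 140611)*(-52641 - 123924)) + 83296 = (-53471/87950 + (-1/6 - 140611)*(-176565)) + 83296 = (-53471*1/87950 - 843667/6*(-176565)) + 83296 = (-53471/87950 + 49654021285/2) + 83296 = 1091767792977202/43975 + 83296 = 1091771455918802/43975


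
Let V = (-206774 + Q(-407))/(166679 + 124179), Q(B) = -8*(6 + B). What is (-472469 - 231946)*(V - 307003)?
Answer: 31450186318324050/145429 ≈ 2.1626e+11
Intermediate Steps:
Q(B) = -48 - 8*B
V = -101783/145429 (V = (-206774 + (-48 - 8*(-407)))/(166679 + 124179) = (-206774 + (-48 + 3256))/290858 = (-206774 + 3208)*(1/290858) = -203566*1/290858 = -101783/145429 ≈ -0.69988)
(-472469 - 231946)*(V - 307003) = (-472469 - 231946)*(-101783/145429 - 307003) = -704415*(-44647241070/145429) = 31450186318324050/145429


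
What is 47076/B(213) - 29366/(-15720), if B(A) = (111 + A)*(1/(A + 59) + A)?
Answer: 10451887459/4098463380 ≈ 2.5502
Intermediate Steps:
B(A) = (111 + A)*(A + 1/(59 + A)) (B(A) = (111 + A)*(1/(59 + A) + A) = (111 + A)*(A + 1/(59 + A)))
47076/B(213) - 29366/(-15720) = 47076/(((111 + 213**3 + 170*213**2 + 6550*213)/(59 + 213))) - 29366/(-15720) = 47076/(((111 + 9663597 + 170*45369 + 1395150)/272)) - 29366*(-1/15720) = 47076/(((111 + 9663597 + 7712730 + 1395150)/272)) + 14683/7860 = 47076/(((1/272)*18771588)) + 14683/7860 = 47076/(4692897/68) + 14683/7860 = 47076*(68/4692897) + 14683/7860 = 1067056/1564299 + 14683/7860 = 10451887459/4098463380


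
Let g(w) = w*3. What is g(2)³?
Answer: 216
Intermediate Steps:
g(w) = 3*w
g(2)³ = (3*2)³ = 6³ = 216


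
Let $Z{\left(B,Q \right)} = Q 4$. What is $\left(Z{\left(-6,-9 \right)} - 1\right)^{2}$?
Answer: $1369$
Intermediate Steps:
$Z{\left(B,Q \right)} = 4 Q$
$\left(Z{\left(-6,-9 \right)} - 1\right)^{2} = \left(4 \left(-9\right) - 1\right)^{2} = \left(-36 - 1\right)^{2} = \left(-37\right)^{2} = 1369$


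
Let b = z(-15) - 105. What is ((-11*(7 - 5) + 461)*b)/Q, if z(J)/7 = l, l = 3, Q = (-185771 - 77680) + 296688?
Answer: -12292/11079 ≈ -1.1095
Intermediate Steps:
Q = 33237 (Q = -263451 + 296688 = 33237)
z(J) = 21 (z(J) = 7*3 = 21)
b = -84 (b = 21 - 105 = -84)
((-11*(7 - 5) + 461)*b)/Q = ((-11*(7 - 5) + 461)*(-84))/33237 = ((-11*2 + 461)*(-84))*(1/33237) = ((-22 + 461)*(-84))*(1/33237) = (439*(-84))*(1/33237) = -36876*1/33237 = -12292/11079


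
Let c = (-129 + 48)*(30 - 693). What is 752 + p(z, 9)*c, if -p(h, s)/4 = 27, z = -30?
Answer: -5799172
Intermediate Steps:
c = 53703 (c = -81*(-663) = 53703)
p(h, s) = -108 (p(h, s) = -4*27 = -108)
752 + p(z, 9)*c = 752 - 108*53703 = 752 - 5799924 = -5799172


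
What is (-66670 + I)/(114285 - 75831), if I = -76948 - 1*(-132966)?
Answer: -5326/19227 ≈ -0.27701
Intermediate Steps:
I = 56018 (I = -76948 + 132966 = 56018)
(-66670 + I)/(114285 - 75831) = (-66670 + 56018)/(114285 - 75831) = -10652/38454 = -10652*1/38454 = -5326/19227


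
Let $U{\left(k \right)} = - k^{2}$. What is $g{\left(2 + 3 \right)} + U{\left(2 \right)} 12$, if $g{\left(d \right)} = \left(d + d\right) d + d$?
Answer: $7$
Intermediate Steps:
$g{\left(d \right)} = d + 2 d^{2}$ ($g{\left(d \right)} = 2 d d + d = 2 d^{2} + d = d + 2 d^{2}$)
$g{\left(2 + 3 \right)} + U{\left(2 \right)} 12 = \left(2 + 3\right) \left(1 + 2 \left(2 + 3\right)\right) + - 2^{2} \cdot 12 = 5 \left(1 + 2 \cdot 5\right) + \left(-1\right) 4 \cdot 12 = 5 \left(1 + 10\right) - 48 = 5 \cdot 11 - 48 = 55 - 48 = 7$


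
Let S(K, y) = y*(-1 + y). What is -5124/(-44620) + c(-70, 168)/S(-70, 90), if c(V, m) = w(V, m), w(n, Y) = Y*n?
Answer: -4030733/2978385 ≈ -1.3533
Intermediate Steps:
c(V, m) = V*m (c(V, m) = m*V = V*m)
-5124/(-44620) + c(-70, 168)/S(-70, 90) = -5124/(-44620) + (-70*168)/((90*(-1 + 90))) = -5124*(-1/44620) - 11760/(90*89) = 1281/11155 - 11760/8010 = 1281/11155 - 11760*1/8010 = 1281/11155 - 392/267 = -4030733/2978385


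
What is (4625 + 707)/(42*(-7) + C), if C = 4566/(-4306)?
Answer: -11479796/635265 ≈ -18.071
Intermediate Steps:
C = -2283/2153 (C = 4566*(-1/4306) = -2283/2153 ≈ -1.0604)
(4625 + 707)/(42*(-7) + C) = (4625 + 707)/(42*(-7) - 2283/2153) = 5332/(-294 - 2283/2153) = 5332/(-635265/2153) = 5332*(-2153/635265) = -11479796/635265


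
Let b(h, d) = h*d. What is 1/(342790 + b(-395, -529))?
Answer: 1/551745 ≈ 1.8124e-6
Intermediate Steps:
b(h, d) = d*h
1/(342790 + b(-395, -529)) = 1/(342790 - 529*(-395)) = 1/(342790 + 208955) = 1/551745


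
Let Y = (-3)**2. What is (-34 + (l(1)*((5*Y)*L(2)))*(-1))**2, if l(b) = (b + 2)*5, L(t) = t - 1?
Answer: 502681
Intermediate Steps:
Y = 9
L(t) = -1 + t
l(b) = 10 + 5*b (l(b) = (2 + b)*5 = 10 + 5*b)
(-34 + (l(1)*((5*Y)*L(2)))*(-1))**2 = (-34 + ((10 + 5*1)*((5*9)*(-1 + 2)))*(-1))**2 = (-34 + ((10 + 5)*(45*1))*(-1))**2 = (-34 + (15*45)*(-1))**2 = (-34 + 675*(-1))**2 = (-34 - 675)**2 = (-709)**2 = 502681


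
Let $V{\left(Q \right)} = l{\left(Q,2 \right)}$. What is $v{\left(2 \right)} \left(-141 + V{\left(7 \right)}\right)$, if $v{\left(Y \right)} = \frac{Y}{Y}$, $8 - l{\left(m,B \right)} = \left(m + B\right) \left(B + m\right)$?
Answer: $-214$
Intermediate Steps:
$l{\left(m,B \right)} = 8 - \left(B + m\right)^{2}$ ($l{\left(m,B \right)} = 8 - \left(m + B\right) \left(B + m\right) = 8 - \left(B + m\right) \left(B + m\right) = 8 - \left(B + m\right)^{2}$)
$v{\left(Y \right)} = 1$
$V{\left(Q \right)} = 8 - \left(2 + Q\right)^{2}$
$v{\left(2 \right)} \left(-141 + V{\left(7 \right)}\right) = 1 \left(-141 + \left(8 - \left(2 + 7\right)^{2}\right)\right) = 1 \left(-141 + \left(8 - 9^{2}\right)\right) = 1 \left(-141 + \left(8 - 81\right)\right) = 1 \left(-141 - 73\right) = 1 \left(-214\right) = -214$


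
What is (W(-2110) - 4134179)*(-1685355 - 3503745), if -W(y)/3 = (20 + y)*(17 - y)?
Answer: -47750674190100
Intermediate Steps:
W(y) = -3*(17 - y)*(20 + y) (W(y) = -3*(20 + y)*(17 - y) = -3*(17 - y)*(20 + y))
(W(-2110) - 4134179)*(-1685355 - 3503745) = ((-1020 + 3*(-2110)² + 9*(-2110)) - 4134179)*(-1685355 - 3503745) = ((-1020 + 3*4452100 - 18990) - 4134179)*(-5189100) = ((-1020 + 13356300 - 18990) - 4134179)*(-5189100) = (13336290 - 4134179)*(-5189100) = 9202111*(-5189100) = -47750674190100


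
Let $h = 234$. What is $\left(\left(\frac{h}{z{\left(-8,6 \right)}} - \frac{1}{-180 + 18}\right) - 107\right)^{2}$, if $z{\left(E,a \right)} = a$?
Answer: $\frac{121330225}{26244} \approx 4623.2$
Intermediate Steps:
$\left(\left(\frac{h}{z{\left(-8,6 \right)}} - \frac{1}{-180 + 18}\right) - 107\right)^{2} = \left(\left(\frac{234}{6} - \frac{1}{-180 + 18}\right) - 107\right)^{2} = \left(\left(234 \cdot \frac{1}{6} - \frac{1}{-162}\right) - 107\right)^{2} = \left(\left(39 - - \frac{1}{162}\right) - 107\right)^{2} = \left(\left(39 + \frac{1}{162}\right) - 107\right)^{2} = \left(\frac{6319}{162} - 107\right)^{2} = \left(- \frac{11015}{162}\right)^{2} = \frac{121330225}{26244}$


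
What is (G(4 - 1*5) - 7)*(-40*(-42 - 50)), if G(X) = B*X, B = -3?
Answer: -14720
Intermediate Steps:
G(X) = -3*X
(G(4 - 1*5) - 7)*(-40*(-42 - 50)) = (-3*(4 - 1*5) - 7)*(-40*(-42 - 50)) = (-3*(4 - 5) - 7)*(-40*(-92)) = (-3*(-1) - 7)*3680 = (3 - 7)*3680 = -4*3680 = -14720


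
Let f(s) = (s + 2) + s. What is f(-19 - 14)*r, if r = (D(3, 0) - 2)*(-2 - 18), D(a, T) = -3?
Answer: -6400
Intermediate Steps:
f(s) = 2 + 2*s (f(s) = (2 + s) + s = 2 + 2*s)
r = 100 (r = (-3 - 2)*(-2 - 18) = -5*(-20) = 100)
f(-19 - 14)*r = (2 + 2*(-19 - 14))*100 = (2 + 2*(-33))*100 = (2 - 66)*100 = -64*100 = -6400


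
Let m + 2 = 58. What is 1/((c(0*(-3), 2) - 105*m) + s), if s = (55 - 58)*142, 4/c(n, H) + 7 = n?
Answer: -7/44146 ≈ -0.00015856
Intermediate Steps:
m = 56 (m = -2 + 58 = 56)
c(n, H) = 4/(-7 + n)
s = -426 (s = -3*142 = -426)
1/((c(0*(-3), 2) - 105*m) + s) = 1/((4/(-7 + 0*(-3)) - 105*56) - 426) = 1/((4/(-7 + 0) - 5880) - 426) = 1/((4/(-7) - 5880) - 426) = 1/((4*(-1/7) - 5880) - 426) = 1/((-4/7 - 5880) - 426) = 1/(-41164/7 - 426) = 1/(-44146/7) = -7/44146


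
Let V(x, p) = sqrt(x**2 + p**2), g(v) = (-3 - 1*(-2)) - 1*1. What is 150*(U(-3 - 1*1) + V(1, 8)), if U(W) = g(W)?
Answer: -300 + 150*sqrt(65) ≈ 909.34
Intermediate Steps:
g(v) = -2 (g(v) = (-3 + 2) - 1 = -1 - 1 = -2)
U(W) = -2
V(x, p) = sqrt(p**2 + x**2)
150*(U(-3 - 1*1) + V(1, 8)) = 150*(-2 + sqrt(8**2 + 1**2)) = 150*(-2 + sqrt(64 + 1)) = 150*(-2 + sqrt(65)) = -300 + 150*sqrt(65)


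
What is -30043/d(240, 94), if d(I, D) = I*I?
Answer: -30043/57600 ≈ -0.52158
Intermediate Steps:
d(I, D) = I**2
-30043/d(240, 94) = -30043/(240**2) = -30043/57600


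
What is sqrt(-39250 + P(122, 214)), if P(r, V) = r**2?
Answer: I*sqrt(24366) ≈ 156.1*I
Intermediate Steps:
sqrt(-39250 + P(122, 214)) = sqrt(-39250 + 122**2) = sqrt(-39250 + 14884) = sqrt(-24366) = I*sqrt(24366)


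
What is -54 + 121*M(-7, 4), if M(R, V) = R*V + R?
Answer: -4289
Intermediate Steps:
M(R, V) = R + R*V
-54 + 121*M(-7, 4) = -54 + 121*(-7*(1 + 4)) = -54 + 121*(-7*5) = -54 + 121*(-35) = -54 - 4235 = -4289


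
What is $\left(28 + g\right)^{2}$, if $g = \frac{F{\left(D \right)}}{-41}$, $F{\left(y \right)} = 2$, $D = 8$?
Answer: $\frac{1313316}{1681} \approx 781.27$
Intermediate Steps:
$g = - \frac{2}{41}$ ($g = \frac{2}{-41} = 2 \left(- \frac{1}{41}\right) = - \frac{2}{41} \approx -0.048781$)
$\left(28 + g\right)^{2} = \left(28 - \frac{2}{41}\right)^{2} = \left(\frac{1146}{41}\right)^{2} = \frac{1313316}{1681}$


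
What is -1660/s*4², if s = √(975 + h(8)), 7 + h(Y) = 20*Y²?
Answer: -6640*√562/281 ≈ -560.18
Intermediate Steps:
h(Y) = -7 + 20*Y²
s = 2*√562 (s = √(975 + (-7 + 20*8²)) = √(975 + (-7 + 20*64)) = √(975 + (-7 + 1280)) = √(975 + 1273) = √2248 = 2*√562 ≈ 47.413)
-1660/s*4² = -1660*√562/1124*4² = -415*√562/281*16 = -6640*√562/281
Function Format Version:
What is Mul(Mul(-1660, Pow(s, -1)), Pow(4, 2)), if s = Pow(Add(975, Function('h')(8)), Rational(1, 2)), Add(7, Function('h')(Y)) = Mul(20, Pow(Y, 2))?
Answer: Mul(Rational(-6640, 281), Pow(562, Rational(1, 2))) ≈ -560.18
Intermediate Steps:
Function('h')(Y) = Add(-7, Mul(20, Pow(Y, 2)))
s = Mul(2, Pow(562, Rational(1, 2))) (s = Pow(Add(975, Add(-7, Mul(20, Pow(8, 2)))), Rational(1, 2)) = Pow(Add(975, Add(-7, Mul(20, 64))), Rational(1, 2)) = Pow(Add(975, Add(-7, 1280)), Rational(1, 2)) = Pow(Add(975, 1273), Rational(1, 2)) = Pow(2248, Rational(1, 2)) = Mul(2, Pow(562, Rational(1, 2))) ≈ 47.413)
Mul(Mul(-1660, Pow(s, -1)), Pow(4, 2)) = Mul(Mul(-1660, Pow(Mul(2, Pow(562, Rational(1, 2))), -1)), Pow(4, 2)) = Mul(Mul(-1660, Mul(Rational(1, 1124), Pow(562, Rational(1, 2)))), 16) = Mul(Mul(Rational(-415, 281), Pow(562, Rational(1, 2))), 16) = Mul(Rational(-6640, 281), Pow(562, Rational(1, 2)))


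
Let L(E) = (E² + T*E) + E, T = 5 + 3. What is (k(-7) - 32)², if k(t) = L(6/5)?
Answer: 244036/625 ≈ 390.46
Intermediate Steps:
T = 8
L(E) = E² + 9*E (L(E) = (E² + 8*E) + E = E² + 9*E)
k(t) = 306/25 (k(t) = (6/5)*(9 + 6/5) = (6*(⅕))*(9 + 6*(⅕)) = 6*(9 + 6/5)/5 = (6/5)*(51/5) = 306/25)
(k(-7) - 32)² = (306/25 - 32)² = (-494/25)² = 244036/625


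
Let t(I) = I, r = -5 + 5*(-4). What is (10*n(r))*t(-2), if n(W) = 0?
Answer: 0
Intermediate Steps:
r = -25 (r = -5 - 20 = -25)
(10*n(r))*t(-2) = (10*0)*(-2) = 0*(-2) = 0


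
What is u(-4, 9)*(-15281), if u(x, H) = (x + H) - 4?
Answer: -15281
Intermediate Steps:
u(x, H) = -4 + H + x (u(x, H) = (H + x) - 4 = -4 + H + x)
u(-4, 9)*(-15281) = (-4 + 9 - 4)*(-15281) = 1*(-15281) = -15281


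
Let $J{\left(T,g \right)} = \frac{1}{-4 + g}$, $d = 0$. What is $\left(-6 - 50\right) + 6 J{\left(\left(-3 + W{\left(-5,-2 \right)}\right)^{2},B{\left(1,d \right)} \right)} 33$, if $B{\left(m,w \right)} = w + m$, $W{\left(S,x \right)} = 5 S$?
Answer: $-122$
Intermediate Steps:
$B{\left(m,w \right)} = m + w$
$\left(-6 - 50\right) + 6 J{\left(\left(-3 + W{\left(-5,-2 \right)}\right)^{2},B{\left(1,d \right)} \right)} 33 = \left(-6 - 50\right) + \frac{6}{-4 + \left(1 + 0\right)} 33 = -56 + \frac{6}{-4 + 1} \cdot 33 = -56 + \frac{6}{-3} \cdot 33 = -56 + 6 \left(- \frac{1}{3}\right) 33 = -56 - 66 = -122$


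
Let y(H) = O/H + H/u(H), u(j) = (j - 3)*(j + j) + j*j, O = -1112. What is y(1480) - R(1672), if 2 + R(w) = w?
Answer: -1370500441/820290 ≈ -1670.8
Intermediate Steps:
R(w) = -2 + w
u(j) = j**2 + 2*j*(-3 + j) (u(j) = (-3 + j)*(2*j) + j**2 = 2*j*(-3 + j) + j**2 = j**2 + 2*j*(-3 + j))
y(H) = -1112/H + 1/(3*(-2 + H)) (y(H) = -1112/H + H/((3*H*(-2 + H))) = -1112/H + H*(1/(3*H*(-2 + H))) = -1112/H + 1/(3*(-2 + H)))
y(1480) - R(1672) = (1/3)*(6672 - 3335*1480)/(1480*(-2 + 1480)) - (-2 + 1672) = (1/3)*(1/1480)*(6672 - 4935800)/1478 - 1*1670 = (1/3)*(1/1480)*(1/1478)*(-4929128) - 1670 = -616141/820290 - 1670 = -1370500441/820290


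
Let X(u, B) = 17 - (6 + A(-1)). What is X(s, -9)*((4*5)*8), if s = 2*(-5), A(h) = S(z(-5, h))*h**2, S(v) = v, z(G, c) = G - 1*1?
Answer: 2720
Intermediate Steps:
z(G, c) = -1 + G (z(G, c) = G - 1 = -1 + G)
A(h) = -6*h**2 (A(h) = (-1 - 5)*h**2 = -6*h**2)
s = -10
X(u, B) = 17 (X(u, B) = 17 - (6 - 6*(-1)**2) = 17 - (6 - 6*1) = 17 - (6 - 6) = 17 - 1*0 = 17 + 0 = 17)
X(s, -9)*((4*5)*8) = 17*((4*5)*8) = 17*(20*8) = 17*160 = 2720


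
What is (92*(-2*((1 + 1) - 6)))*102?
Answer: 75072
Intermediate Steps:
(92*(-2*((1 + 1) - 6)))*102 = (92*(-2*(2 - 6)))*102 = (92*(-2*(-4)))*102 = (92*8)*102 = 736*102 = 75072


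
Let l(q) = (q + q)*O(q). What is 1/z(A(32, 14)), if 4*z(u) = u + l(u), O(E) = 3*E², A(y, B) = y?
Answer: 1/49160 ≈ 2.0342e-5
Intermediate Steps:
l(q) = 6*q³ (l(q) = (q + q)*(3*q²) = (2*q)*(3*q²) = 6*q³)
z(u) = u/4 + 3*u³/2 (z(u) = (u + 6*u³)/4 = u/4 + 3*u³/2)
1/z(A(32, 14)) = 1/((¼)*32*(1 + 6*32²)) = 1/((¼)*32*(1 + 6*1024)) = 1/((¼)*32*(1 + 6144)) = 1/((¼)*32*6145) = 1/49160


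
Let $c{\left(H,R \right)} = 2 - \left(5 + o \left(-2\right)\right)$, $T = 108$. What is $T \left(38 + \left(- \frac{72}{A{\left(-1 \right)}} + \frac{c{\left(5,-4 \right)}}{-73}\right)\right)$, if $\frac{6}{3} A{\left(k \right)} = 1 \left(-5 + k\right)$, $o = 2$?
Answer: $\frac{488700}{73} \approx 6694.5$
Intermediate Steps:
$c{\left(H,R \right)} = 1$ ($c{\left(H,R \right)} = 2 - \left(5 + 2 \left(-2\right)\right) = 2 - \left(5 - 4\right) = 2 - 1 = 1$)
$A{\left(k \right)} = - \frac{5}{2} + \frac{k}{2}$ ($A{\left(k \right)} = \frac{1 \left(-5 + k\right)}{2} = \frac{-5 + k}{2} = - \frac{5}{2} + \frac{k}{2}$)
$T \left(38 + \left(- \frac{72}{A{\left(-1 \right)}} + \frac{c{\left(5,-4 \right)}}{-73}\right)\right) = 108 \left(38 - \left(\frac{1}{73} + \frac{72}{- \frac{5}{2} + \frac{1}{2} \left(-1\right)}\right)\right) = 108 \left(38 - \left(\frac{1}{73} + \frac{72}{- \frac{5}{2} - \frac{1}{2}}\right)\right) = 108 \left(38 - \left(\frac{1}{73} + \frac{72}{-3}\right)\right) = 108 \left(38 - - \frac{1751}{73}\right) = 108 \left(38 + \left(24 - \frac{1}{73}\right)\right) = 108 \left(38 + \frac{1751}{73}\right) = 108 \cdot \frac{4525}{73} = \frac{488700}{73}$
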